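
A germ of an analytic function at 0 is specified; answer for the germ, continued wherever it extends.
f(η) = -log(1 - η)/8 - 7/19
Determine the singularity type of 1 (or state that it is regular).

The point is a logarithmic branch point.

The term (-1/8)*log(1 - η/(1)) has argument 1 - 1/(1) = 0 at 1: a logarithmic (infinitely-sheeted) branch point; the remaining terms are analytic or single-valued there.


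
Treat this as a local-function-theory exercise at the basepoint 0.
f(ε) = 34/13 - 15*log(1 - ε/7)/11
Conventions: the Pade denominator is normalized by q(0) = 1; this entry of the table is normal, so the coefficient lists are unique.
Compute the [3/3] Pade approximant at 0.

Taylor coefficients needed (expand at 0): a_0 = 34/13, a_1 = 15/77, a_2 = 15/1078, a_3 = 5/3773, a_4 = 15/105644, a_5 = 3/184877, a_6 = 5/2588278.
Write the denominator as Q(ε) = 1 + q1*ε + q2*ε^2 + q3*ε^3. Requiring Q*f - P = O(ε^7) with deg P <= 3 kills the coefficients of ε^4..ε^6 in Q*f:
  ε^4: a_4 + q1*a_3 + q2*a_2 + q3*a_1 = 0, i.e. 15/105644 + (5/3773)*q1 + (15/1078)*q2 + (15/77)*q3 = 0.
  ε^5: a_5 + q1*a_4 + q2*a_3 + q3*a_2 = 0, i.e. 3/184877 + (15/105644)*q1 + (5/3773)*q2 + (15/1078)*q3 = 0.
  ε^6: a_6 + q1*a_5 + q2*a_4 + q3*a_3 = 0, i.e. 5/2588278 + (3/184877)*q1 + (15/105644)*q2 + (5/3773)*q3 = 0.
Solving this linear system: q1 = -3/14, q2 = 3/245, q3 = -1/6860.
The numerator is Q*f truncated at degree 3: P0 = a_0 = 34/13; P1 = a_1 + q1*a_0 = -366/1001; P2 = a_2 + q1*a_1 + q2*a_0 = 3/715; P3 = a_3 + q1*a_2 + q2*a_1 + q3*a_0 = 31/89180.

The Pade approximant has numerator coefficients [34/13, -366/1001, 3/715, 31/89180]; denominator coefficients [1, -3/14, 3/245, -1/6860].


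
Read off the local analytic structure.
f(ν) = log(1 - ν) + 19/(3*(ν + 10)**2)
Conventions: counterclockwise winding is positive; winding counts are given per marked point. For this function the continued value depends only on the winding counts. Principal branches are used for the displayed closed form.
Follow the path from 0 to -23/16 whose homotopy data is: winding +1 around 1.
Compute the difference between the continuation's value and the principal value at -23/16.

The rational part is single-valued and drops out of the difference; each branch term changes only by its own monodromy.
(1)*log(1 - ν/(1)): each positive loop around 1 adds 2*pi*i to the log, so winding +1 contributes (1)*(1)*2*pi*i = (2)*pi*i.
Summing the contributions at ν = -23/16 gives (2)*pi*i.

Continued minus principal equals (2)*pi*i.


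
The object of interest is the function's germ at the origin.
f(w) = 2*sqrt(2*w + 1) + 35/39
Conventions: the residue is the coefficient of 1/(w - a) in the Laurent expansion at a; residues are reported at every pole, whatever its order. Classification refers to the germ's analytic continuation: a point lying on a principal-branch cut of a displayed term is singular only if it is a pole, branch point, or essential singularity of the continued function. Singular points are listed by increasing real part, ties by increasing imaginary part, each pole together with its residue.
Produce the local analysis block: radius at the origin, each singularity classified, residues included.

Radius of convergence at 0: 1/2.
At -1/2: an algebraic (square-root) branch point.

Branch term (2)*sqrt(1 - w/(-1/2)): its argument vanishes at w = -1/2, a square-root branch point, modulus 1/2.
The radius of convergence is the smallest modulus among the singular points: 1/2.


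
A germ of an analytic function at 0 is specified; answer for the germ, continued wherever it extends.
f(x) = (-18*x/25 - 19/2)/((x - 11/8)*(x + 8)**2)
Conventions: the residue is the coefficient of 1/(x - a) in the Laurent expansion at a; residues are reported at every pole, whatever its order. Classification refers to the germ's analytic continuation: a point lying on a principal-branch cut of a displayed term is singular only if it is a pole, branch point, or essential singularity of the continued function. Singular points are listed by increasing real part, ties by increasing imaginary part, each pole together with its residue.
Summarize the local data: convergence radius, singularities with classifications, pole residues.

Radius of convergence at 0: 11/8.
At -8: a pole of order 2; residue 16784/140625.
At 11/8: a pole of order 1; residue -16784/140625.

Denominator factor (x - 11/8): pole of order 1 at 11/8, modulus 11/8.
Denominator factor (x + 8)^2: pole of order 2 at -8, modulus 8.
The radius of convergence is the smallest modulus among the singular points: 11/8.
At the order-2 pole -8 set g(x) = (x - (-8))^2*f(x) = (-18*x/25 - 19/2)/(x - 11/8).
Order-2 pole: residue = g'(a); g'(-8) = 16784/140625, so the residue is 16784/140625.
At the order-1 pole 11/8 set g(x) = (x - (11/8))*f(x) = (-18*x/25 - 19/2)/(x + 8)**2.
Simple pole: residue = g(a) at a = 11/8, which is -16784/140625.
List the singular points by increasing real part (a conjugate pair: the negative imaginary part first).


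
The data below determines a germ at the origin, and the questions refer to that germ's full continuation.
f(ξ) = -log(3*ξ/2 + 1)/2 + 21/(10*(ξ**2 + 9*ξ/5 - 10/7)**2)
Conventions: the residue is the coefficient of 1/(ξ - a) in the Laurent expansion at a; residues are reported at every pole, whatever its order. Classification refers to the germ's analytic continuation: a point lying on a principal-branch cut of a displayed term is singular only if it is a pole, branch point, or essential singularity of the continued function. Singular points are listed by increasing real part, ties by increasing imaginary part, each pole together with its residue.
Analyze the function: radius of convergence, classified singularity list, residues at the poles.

Denominator factor (ξ**2 + 9*ξ/5 - 10/7)^2: discriminant 1567/175, real irrational roots -9/10 + (1/70)*sqrt(10969) and -9/10 - (1/70)*sqrt(10969); poles of order 2, moduli -9/10 + (1/70)*sqrt(10969) and 9/10 + (1/70)*sqrt(10969).
Branch term (-1/2)*log(1 - ξ/(-2/3)): its argument vanishes at ξ = -2/3, a logarithmic branch point, modulus 2/3.
The radius of convergence is the smallest modulus among the singular points: -9/10 + (1/70)*sqrt(10969).
The branch term is analytic at -9/10 - (1/70)*sqrt(10969) and contributes nothing to the residue; only the rational part matters.
The factor ξ**2 + 9*ξ/5 - 10/7 splits as (ξ - a)(ξ - a') with a = -9/10 - (1/70)*sqrt(10969), a' = -9/10 + (1/70)*sqrt(10969). At the order-2 pole a set g(ξ) = (ξ - a)^2*(rational part) = [21/10] / (ξ - a')^2.
Order-2 pole: residue = g'(a); g'(-9/10 - (1/70)*sqrt(10969)) = (3675/2455489)*sqrt(10969), so the residue is (3675/2455489)*sqrt(10969).
The branch term is analytic at -9/10 + (1/70)*sqrt(10969) and contributes nothing to the residue; only the rational part matters.
The factor ξ**2 + 9*ξ/5 - 10/7 splits as (ξ - a)(ξ - a') with a = -9/10 + (1/70)*sqrt(10969), a' = -9/10 - (1/70)*sqrt(10969). At the order-2 pole a set g(ξ) = (ξ - a)^2*(rational part) = [21/10] / (ξ - a')^2.
Order-2 pole: residue = g'(a); g'(-9/10 + (1/70)*sqrt(10969)) = -(3675/2455489)*sqrt(10969), so the residue is -(3675/2455489)*sqrt(10969).
List the singular points by increasing real part (a conjugate pair: the negative imaginary part first).

Radius of convergence at 0: -9/10 + (1/70)*sqrt(10969).
At -9/10 - (1/70)*sqrt(10969): a pole of order 2; residue (3675/2455489)*sqrt(10969).
At -2/3: a logarithmic branch point.
At -9/10 + (1/70)*sqrt(10969): a pole of order 2; residue -(3675/2455489)*sqrt(10969).


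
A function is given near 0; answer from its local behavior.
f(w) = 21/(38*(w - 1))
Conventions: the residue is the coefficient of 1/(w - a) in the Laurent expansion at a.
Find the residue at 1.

At the order-1 pole 1 set g(w) = (w - (1))*f(w) = 21/38.
Simple pole: residue = g(a) at a = 1, which is 21/38.

The residue is 21/38.


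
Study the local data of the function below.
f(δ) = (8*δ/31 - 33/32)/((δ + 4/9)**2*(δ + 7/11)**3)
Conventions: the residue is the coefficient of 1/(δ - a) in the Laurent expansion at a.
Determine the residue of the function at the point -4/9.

At the order-2 pole -4/9 set g(δ) = (δ - (-4/9))^2*f(δ) = (8*δ/31 - 33/32)/(δ + 7/11)**3.
Order-2 pole: residue = g'(a); g'(-4/9) = 332314793613/129278432, so the residue is 332314793613/129278432.

The residue is 332314793613/129278432.


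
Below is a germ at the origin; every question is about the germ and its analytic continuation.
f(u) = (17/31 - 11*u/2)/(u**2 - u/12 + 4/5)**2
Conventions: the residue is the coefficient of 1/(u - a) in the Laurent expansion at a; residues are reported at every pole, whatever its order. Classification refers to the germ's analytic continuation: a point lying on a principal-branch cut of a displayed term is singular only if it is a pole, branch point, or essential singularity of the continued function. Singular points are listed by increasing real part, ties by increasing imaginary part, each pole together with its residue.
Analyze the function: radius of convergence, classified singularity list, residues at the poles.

Denominator factor (u**2 - u/12 + 4/5)^2: discriminant -2299/720, complex-conjugate roots (1/24) + ((11/120)*sqrt(95))*i and (1/24) - ((11/120)*sqrt(95))*i; poles of order 2, moduli (2/5)*sqrt(5) and (2/5)*sqrt(5).
The radius of convergence is the smallest modulus among the singular points: (2/5)*sqrt(5).
The factor u**2 - u/12 + 4/5 splits as (u - a)(u - a') with a = (1/24) - ((11/120)*sqrt(95))*i, a' = (1/24) + ((11/120)*sqrt(95))*i. At the order-2 pole a set g(u) = (u - a)^2*f(u) = [17/31 - 11*u/2] / (u - a')^2.
Order-2 pole: residue = g'(a); g'((1/24) - ((11/120)*sqrt(95))*i) = ((9000/783959)*sqrt(95))*i, so the residue is ((9000/783959)*sqrt(95))*i.
The factor u**2 - u/12 + 4/5 splits as (u - a)(u - a') with a = (1/24) + ((11/120)*sqrt(95))*i, a' = (1/24) - ((11/120)*sqrt(95))*i. At the order-2 pole a set g(u) = (u - a)^2*f(u) = [17/31 - 11*u/2] / (u - a')^2.
Order-2 pole: residue = g'(a); g'((1/24) + ((11/120)*sqrt(95))*i) = -((9000/783959)*sqrt(95))*i, so the residue is -((9000/783959)*sqrt(95))*i.
List the singular points by increasing real part (a conjugate pair: the negative imaginary part first).

Radius of convergence at 0: (2/5)*sqrt(5).
At (1/24) - ((11/120)*sqrt(95))*i: a pole of order 2; residue ((9000/783959)*sqrt(95))*i.
At (1/24) + ((11/120)*sqrt(95))*i: a pole of order 2; residue -((9000/783959)*sqrt(95))*i.


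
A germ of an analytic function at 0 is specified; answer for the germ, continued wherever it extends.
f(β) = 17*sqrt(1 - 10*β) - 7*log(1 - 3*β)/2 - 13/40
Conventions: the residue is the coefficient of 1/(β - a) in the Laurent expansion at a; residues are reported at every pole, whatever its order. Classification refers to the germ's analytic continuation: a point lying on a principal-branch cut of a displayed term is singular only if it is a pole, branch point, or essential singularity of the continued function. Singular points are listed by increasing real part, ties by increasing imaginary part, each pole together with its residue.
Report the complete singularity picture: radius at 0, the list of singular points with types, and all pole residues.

Radius of convergence at 0: 1/10.
At 1/10: an algebraic (square-root) branch point.
At 1/3: a logarithmic branch point.

Branch term (17)*sqrt(1 - β/(1/10)): its argument vanishes at β = 1/10, a square-root branch point, modulus 1/10.
Branch term (-7/2)*log(1 - β/(1/3)): its argument vanishes at β = 1/3, a logarithmic branch point, modulus 1/3.
The radius of convergence is the smallest modulus among the singular points: 1/10.
List the singular points by increasing real part (a conjugate pair: the negative imaginary part first).


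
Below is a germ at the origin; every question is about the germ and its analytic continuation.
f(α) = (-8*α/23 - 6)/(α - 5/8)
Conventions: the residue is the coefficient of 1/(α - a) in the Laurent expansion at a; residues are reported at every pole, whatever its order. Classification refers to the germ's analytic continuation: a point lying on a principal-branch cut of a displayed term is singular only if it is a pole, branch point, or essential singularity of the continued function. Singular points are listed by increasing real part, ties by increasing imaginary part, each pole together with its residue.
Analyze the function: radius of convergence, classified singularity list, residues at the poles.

Radius of convergence at 0: 5/8.
At 5/8: a pole of order 1; residue -143/23.

Denominator factor (α - 5/8): pole of order 1 at 5/8, modulus 5/8.
The radius of convergence is the smallest modulus among the singular points: 5/8.
At the order-1 pole 5/8 set g(α) = (α - (5/8))*f(α) = -8*α/23 - 6.
Simple pole: residue = g(a) at a = 5/8, which is -143/23.


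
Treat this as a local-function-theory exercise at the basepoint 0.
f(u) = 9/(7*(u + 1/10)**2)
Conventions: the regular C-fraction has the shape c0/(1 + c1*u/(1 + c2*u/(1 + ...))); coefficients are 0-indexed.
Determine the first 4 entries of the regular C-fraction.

Taylor coefficients (expand at 0): a_0 = 900/7, a_1 = -18000/7, a_2 = 270000/7, a_3 = -3600000/7.
c0 = a_0 = 900/7. Peel one level at a time: if S = 1 + c*u/S' with S'(0) = 1, then c is the u-coefficient of S and S' = c*u/(S - 1).
S_1 = c0/f = 1 + (20)*u + (100)*u^2 + ...; c1 = 20.
S_2 = c1*u/(S_1 - 1) = 1 + (-5)*u + (25)*u^2 + ...; c2 = -5.
S_3 = c2*u/(S_2 - 1) = 1 + (5)*u + ...; c3 = 5.

The regular C-fraction coefficients are [900/7, 20, -5, 5].


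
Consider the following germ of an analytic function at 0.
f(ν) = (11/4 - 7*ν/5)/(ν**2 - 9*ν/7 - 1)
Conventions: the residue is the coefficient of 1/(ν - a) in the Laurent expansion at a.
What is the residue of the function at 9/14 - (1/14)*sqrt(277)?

The residue is -7/10 - (259/5540)*sqrt(277).

The factor ν**2 - 9*ν/7 - 1 splits as (ν - a)(ν - a') with a = 9/14 - (1/14)*sqrt(277), a' = 9/14 + (1/14)*sqrt(277). At the order-1 pole a set g(ν) = (ν - a)*f(ν) = [11/4 - 7*ν/5] / (ν - a').
Simple pole: residue = g(a) at a = 9/14 - (1/14)*sqrt(277), which is -7/10 - (259/5540)*sqrt(277).


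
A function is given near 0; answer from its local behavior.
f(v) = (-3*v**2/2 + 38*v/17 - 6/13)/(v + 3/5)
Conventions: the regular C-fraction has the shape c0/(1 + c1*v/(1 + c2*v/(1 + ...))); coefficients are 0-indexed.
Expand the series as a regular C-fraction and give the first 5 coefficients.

Taylor coefficients (expand at 0): a_0 = -10/13, a_1 = 3320/663, a_2 = -43145/3978, a_3 = 215725/11934, a_4 = -1078625/35802.
c0 = a_0 = -10/13. Peel one level at a time: if S = 1 + c*v/S' with S'(0) = 1, then c is the v-coefficient of S and S' = c*v/(S - 1).
S_1 = c0/f = 1 + (332/51)*v + (294203/10404)*v^2 + ...; c1 = 332/51.
S_2 = c1*v/(S_1 - 1) = 1 + (-294203/67728)*v + (1907009/1763584)*v^2 + ...; c2 = -294203/67728.
S_3 = c2*v/(S_2 - 1) = 1 + (7481343/30053968)*v + (381548493/2048648644)*v^2 + ...; c3 = 7481343/30053968.
S_4 = c3*v/(S_3 - 1) = 1 + (-16932/22631)*v + ...; c4 = -16932/22631.

The regular C-fraction coefficients are [-10/13, 332/51, -294203/67728, 7481343/30053968, -16932/22631].


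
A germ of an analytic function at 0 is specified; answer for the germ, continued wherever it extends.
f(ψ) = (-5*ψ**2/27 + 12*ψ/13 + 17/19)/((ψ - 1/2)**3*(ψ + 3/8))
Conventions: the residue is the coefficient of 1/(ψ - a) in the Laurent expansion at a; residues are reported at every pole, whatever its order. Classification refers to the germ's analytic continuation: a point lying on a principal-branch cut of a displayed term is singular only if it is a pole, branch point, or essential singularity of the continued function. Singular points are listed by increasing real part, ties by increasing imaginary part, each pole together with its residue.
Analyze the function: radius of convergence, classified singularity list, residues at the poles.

Radius of convergence at 0: 3/8.
At -3/8: a pole of order 1; residue -198248/254163.
At 1/2: a pole of order 3; residue 198248/254163.

Denominator factor (ψ - 1/2)^3: pole of order 3 at 1/2, modulus 1/2.
Denominator factor (ψ + 3/8): pole of order 1 at -3/8, modulus 3/8.
The radius of convergence is the smallest modulus among the singular points: 3/8.
At the order-1 pole -3/8 set g(ψ) = (ψ - (-3/8))*f(ψ) = (-5*ψ**2/27 + 12*ψ/13 + 17/19)/(ψ - 1/2)**3.
Simple pole: residue = g(a) at a = -3/8, which is -198248/254163.
At the order-3 pole 1/2 set g(ψ) = (ψ - (1/2))^3*f(ψ) = (-5*ψ**2/27 + 12*ψ/13 + 17/19)/(ψ + 3/8).
Order-3 pole: residue = g''(a)/2; g''(1/2) = 396496/254163, so the residue is 198248/254163.
List the singular points by increasing real part (a conjugate pair: the negative imaginary part first).


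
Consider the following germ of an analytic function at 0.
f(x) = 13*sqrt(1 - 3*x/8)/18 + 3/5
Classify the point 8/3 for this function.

The term (13/18)*sqrt(1 - x/(8/3)) has argument 1 - 8/3/(8/3) = 0 at 8/3: a square-root (algebraic, two-sheeted) branch point; the remaining terms are analytic or single-valued there.

The point is an algebraic (square-root) branch point.


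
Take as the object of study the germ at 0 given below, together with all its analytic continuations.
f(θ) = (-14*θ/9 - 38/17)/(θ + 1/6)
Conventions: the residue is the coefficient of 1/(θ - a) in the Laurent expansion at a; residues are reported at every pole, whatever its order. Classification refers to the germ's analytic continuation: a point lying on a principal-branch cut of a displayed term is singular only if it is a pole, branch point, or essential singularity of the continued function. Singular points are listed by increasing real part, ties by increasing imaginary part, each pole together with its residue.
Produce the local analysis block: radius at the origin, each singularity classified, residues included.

Denominator factor (θ + 1/6): pole of order 1 at -1/6, modulus 1/6.
The radius of convergence is the smallest modulus among the singular points: 1/6.
At the order-1 pole -1/6 set g(θ) = (θ - (-1/6))*f(θ) = -14*θ/9 - 38/17.
Simple pole: residue = g(a) at a = -1/6, which is -907/459.

Radius of convergence at 0: 1/6.
At -1/6: a pole of order 1; residue -907/459.


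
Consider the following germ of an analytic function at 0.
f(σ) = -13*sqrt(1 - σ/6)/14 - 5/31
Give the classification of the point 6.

The point is an algebraic (square-root) branch point.

The term (-13/14)*sqrt(1 - σ/(6)) has argument 1 - 6/(6) = 0 at 6: a square-root (algebraic, two-sheeted) branch point; the remaining terms are analytic or single-valued there.


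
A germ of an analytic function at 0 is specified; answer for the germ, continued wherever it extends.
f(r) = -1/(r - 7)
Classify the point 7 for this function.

The denominator factor r - 7 vanishes at 7 and appears to the power 1; the numerator there equals -1, nonzero, and no other factor vanishes.
Hence a pole whose order is the multiplicity, 1.

The point is a pole of order 1.


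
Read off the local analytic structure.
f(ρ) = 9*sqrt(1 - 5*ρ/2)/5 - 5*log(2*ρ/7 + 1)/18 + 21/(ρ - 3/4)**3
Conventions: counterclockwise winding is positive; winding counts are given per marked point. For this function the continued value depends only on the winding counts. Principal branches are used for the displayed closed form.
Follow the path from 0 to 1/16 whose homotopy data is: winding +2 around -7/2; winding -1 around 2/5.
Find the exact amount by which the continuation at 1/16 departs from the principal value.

Continued minus principal equals (-(27/20)*sqrt(6)) - ((10/9)*pi)*i.

The rational part is single-valued and drops out of the difference; each branch term changes only by its own monodromy.
(9/5)*sqrt(1 - ρ/(2/5)): winding -1 is odd, the square root flips sign, contributing -2*(9/5)*sqrt(1 - (1/16)/(2/5)) = -2*(9/5)*sqrt(27/32) = -(27/20)*sqrt(6).
(-5/18)*log(1 - ρ/(-7/2)): each positive loop around -7/2 adds 2*pi*i to the log, so winding +2 contributes (-5/18)*(2)*2*pi*i = -(10/9)*pi*i.
Summing the contributions at ρ = 1/16 gives (-(27/20)*sqrt(6)) - ((10/9)*pi)*i.


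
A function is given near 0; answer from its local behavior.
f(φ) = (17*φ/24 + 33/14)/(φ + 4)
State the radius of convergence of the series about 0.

Denominator factor (φ + 4): pole of order 1 at -4, modulus 4.
The radius of convergence is the smallest modulus among the singular points: 4.

The radius of convergence is 4.


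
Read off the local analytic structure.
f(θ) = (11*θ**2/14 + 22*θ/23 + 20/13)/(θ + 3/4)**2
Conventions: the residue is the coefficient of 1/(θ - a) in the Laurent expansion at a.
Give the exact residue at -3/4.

The residue is -143/644.

At the order-2 pole -3/4 set g(θ) = (θ - (-3/4))^2*f(θ) = 11*θ**2/14 + 22*θ/23 + 20/13.
Order-2 pole: residue = g'(a); g'(-3/4) = -143/644, so the residue is -143/644.


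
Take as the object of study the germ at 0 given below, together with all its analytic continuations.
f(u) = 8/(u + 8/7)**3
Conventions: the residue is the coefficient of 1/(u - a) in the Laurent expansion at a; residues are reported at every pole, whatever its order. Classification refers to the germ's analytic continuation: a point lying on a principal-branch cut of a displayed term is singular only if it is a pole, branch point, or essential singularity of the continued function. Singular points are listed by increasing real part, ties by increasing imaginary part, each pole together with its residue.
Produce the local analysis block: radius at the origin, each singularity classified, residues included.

Radius of convergence at 0: 8/7.
At -8/7: a pole of order 3; residue 0.

Denominator factor (u + 8/7)^3: pole of order 3 at -8/7, modulus 8/7.
The radius of convergence is the smallest modulus among the singular points: 8/7.
At the order-3 pole -8/7 set g(u) = (u - (-8/7))^3*f(u) = 8.
Order-3 pole: residue = g''(a)/2; g''(-8/7) = 0, so the residue is 0.


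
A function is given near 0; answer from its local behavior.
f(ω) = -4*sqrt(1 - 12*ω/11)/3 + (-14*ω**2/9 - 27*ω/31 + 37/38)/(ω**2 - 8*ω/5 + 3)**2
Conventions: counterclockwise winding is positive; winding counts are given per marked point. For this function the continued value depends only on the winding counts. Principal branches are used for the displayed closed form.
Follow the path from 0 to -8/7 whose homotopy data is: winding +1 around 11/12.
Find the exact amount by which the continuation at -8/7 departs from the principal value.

The rational part is single-valued and drops out of the difference; each branch term changes only by its own monodromy.
(-4/3)*sqrt(1 - ω/(11/12)): winding +1 is odd, the square root flips sign, contributing -2*(-4/3)*sqrt(1 - (-8/7)/(11/12)) = -2*(-4/3)*sqrt(173/77) = (8/231)*sqrt(13321).
Summing the contributions at ω = -8/7 gives (8/231)*sqrt(13321).

Continued minus principal equals (8/231)*sqrt(13321).


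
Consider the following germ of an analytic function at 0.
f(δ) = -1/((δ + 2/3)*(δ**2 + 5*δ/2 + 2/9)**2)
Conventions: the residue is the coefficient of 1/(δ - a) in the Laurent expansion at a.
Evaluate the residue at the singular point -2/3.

The residue is -1.

At the order-1 pole -2/3 set g(δ) = (δ - (-2/3))*f(δ) = -1/(δ**2 + 5*δ/2 + 2/9)**2.
Simple pole: residue = g(a) at a = -2/3, which is -1.


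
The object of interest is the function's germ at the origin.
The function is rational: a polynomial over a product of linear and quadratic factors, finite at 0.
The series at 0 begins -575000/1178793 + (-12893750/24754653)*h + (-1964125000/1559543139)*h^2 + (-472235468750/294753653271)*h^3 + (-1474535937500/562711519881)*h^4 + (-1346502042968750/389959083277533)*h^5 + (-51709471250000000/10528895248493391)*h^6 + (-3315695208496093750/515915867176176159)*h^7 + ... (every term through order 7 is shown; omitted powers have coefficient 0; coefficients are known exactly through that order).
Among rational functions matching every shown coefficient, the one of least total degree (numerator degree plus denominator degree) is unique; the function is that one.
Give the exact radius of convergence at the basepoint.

No rational of total degree below 6 reproduces all 8 coefficients; solving the [1/5] Pade equations on them gives f(h) = (23/33 - 7*h/12)/((h - 9/10)**3*(h + 7/5)**2), whose expansion matches every shown term.
Denominator factor (h + 7/5)^2: pole of order 2 at -7/5, modulus 7/5.
Denominator factor (h - 9/10)^3: pole of order 3 at 9/10, modulus 9/10.
The radius of convergence is the smallest modulus among the singular points: 9/10.

The radius of convergence is 9/10.


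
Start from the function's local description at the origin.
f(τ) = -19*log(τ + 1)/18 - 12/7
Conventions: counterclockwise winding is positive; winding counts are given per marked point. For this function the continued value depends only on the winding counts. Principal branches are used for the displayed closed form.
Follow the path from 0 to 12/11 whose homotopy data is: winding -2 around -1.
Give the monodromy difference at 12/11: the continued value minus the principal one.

The rational part is single-valued and drops out of the difference; each branch term changes only by its own monodromy.
(-19/18)*log(1 - τ/(-1)): each positive loop around -1 adds 2*pi*i to the log, so winding -2 contributes (-19/18)*(-2)*2*pi*i = (38/9)*pi*i.
Summing the contributions at τ = 12/11 gives (38/9)*pi*i.

Continued minus principal equals (38/9)*pi*i.


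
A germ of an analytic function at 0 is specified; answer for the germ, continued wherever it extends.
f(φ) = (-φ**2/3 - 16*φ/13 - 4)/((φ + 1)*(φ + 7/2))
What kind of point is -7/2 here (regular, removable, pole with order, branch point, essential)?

The point is a pole of order 1.

The denominator factor φ + 7/2 vanishes at -7/2 and appears to the power 1; the numerator there equals -589/156, nonzero, and no other factor vanishes.
Hence a pole whose order is the multiplicity, 1.


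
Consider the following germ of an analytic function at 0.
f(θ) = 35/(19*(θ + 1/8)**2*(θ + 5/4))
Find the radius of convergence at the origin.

The radius of convergence is 1/8.

Denominator factor (θ + 5/4): pole of order 1 at -5/4, modulus 5/4.
Denominator factor (θ + 1/8)^2: pole of order 2 at -1/8, modulus 1/8.
The radius of convergence is the smallest modulus among the singular points: 1/8.


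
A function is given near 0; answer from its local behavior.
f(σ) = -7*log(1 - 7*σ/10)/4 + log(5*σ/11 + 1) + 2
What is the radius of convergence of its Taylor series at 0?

Branch term (-7/4)*log(1 - σ/(10/7)): its argument vanishes at σ = 10/7, a logarithmic branch point, modulus 10/7.
Branch term (1)*log(1 - σ/(-11/5)): its argument vanishes at σ = -11/5, a logarithmic branch point, modulus 11/5.
The radius of convergence is the smallest modulus among the singular points: 10/7.

The radius of convergence is 10/7.


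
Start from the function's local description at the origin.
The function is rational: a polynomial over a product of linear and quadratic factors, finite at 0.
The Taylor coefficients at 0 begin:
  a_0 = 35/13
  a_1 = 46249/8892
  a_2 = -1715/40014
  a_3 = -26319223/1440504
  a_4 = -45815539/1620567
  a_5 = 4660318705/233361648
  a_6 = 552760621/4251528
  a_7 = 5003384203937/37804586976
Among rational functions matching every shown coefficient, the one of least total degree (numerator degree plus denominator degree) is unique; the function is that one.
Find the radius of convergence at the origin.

No rational of total degree below 4 reproduces all 8 coefficients; solving the [2/2] Pade equations on them gives f(n) = (7*n**2/19 + 11*n/38 + 10/13)/(n**2 - 4*n/9 + 2/7), whose expansion matches every shown term.
Denominator factor (n**2 - 4*n/9 + 2/7): discriminant -536/567, complex-conjugate roots (2/9) + ((1/63)*sqrt(938))*i and (2/9) - ((1/63)*sqrt(938))*i; poles of order 1, moduli (1/7)*sqrt(14) and (1/7)*sqrt(14).
The radius of convergence is the smallest modulus among the singular points: (1/7)*sqrt(14).

The radius of convergence is (1/7)*sqrt(14).


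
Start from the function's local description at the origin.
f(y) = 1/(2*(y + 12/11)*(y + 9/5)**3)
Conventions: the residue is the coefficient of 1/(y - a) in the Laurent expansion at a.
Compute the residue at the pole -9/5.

The residue is -166375/118638.

At the order-3 pole -9/5 set g(y) = (y - (-9/5))^3*f(y) = 1/(2*(y + 12/11)).
Order-3 pole: residue = g''(a)/2; g''(-9/5) = -166375/59319, so the residue is -166375/118638.


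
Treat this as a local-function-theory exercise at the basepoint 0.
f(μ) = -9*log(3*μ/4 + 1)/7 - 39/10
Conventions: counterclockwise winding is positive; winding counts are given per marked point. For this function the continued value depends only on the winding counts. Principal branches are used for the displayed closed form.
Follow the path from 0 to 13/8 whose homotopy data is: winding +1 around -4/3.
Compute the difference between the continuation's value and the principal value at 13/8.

The rational part is single-valued and drops out of the difference; each branch term changes only by its own monodromy.
(-9/7)*log(1 - μ/(-4/3)): each positive loop around -4/3 adds 2*pi*i to the log, so winding +1 contributes (-9/7)*(1)*2*pi*i = -(18/7)*pi*i.
Summing the contributions at μ = 13/8 gives -(18/7)*pi*i.

Continued minus principal equals -(18/7)*pi*i.


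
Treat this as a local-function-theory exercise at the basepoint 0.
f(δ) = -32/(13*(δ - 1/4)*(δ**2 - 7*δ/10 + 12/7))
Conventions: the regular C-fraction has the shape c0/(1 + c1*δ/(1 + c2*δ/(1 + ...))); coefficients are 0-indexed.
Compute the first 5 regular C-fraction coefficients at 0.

The regular C-fraction coefficients are [224/39, -529/120, 266/529, 5526/10051, -105800/52497].

Taylor coefficients (expand at 0): a_0 = 224/39, a_1 = 14812/585, a_2 = 1735447/17550, a_3 = 63698131/162000, a_4 = 397587074647/252720000.
c0 = a_0 = 224/39. Peel one level at a time: if S = 1 + c*δ/S' with S'(0) = 1, then c is the δ-coefficient of S and S' = c*δ/(S - 1).
S_1 = c0/f = 1 + (-529/120)*δ + (133/60)*δ^2 + ...; c1 = -529/120.
S_2 = c1*δ/(S_1 - 1) = 1 + (266/529)*δ + (-77364/279841)*δ^2 + ...; c2 = 266/529.
S_3 = c2*δ/(S_2 - 1) = 1 + (5526/10051)*δ + (400/361)*δ^2 + ...; c3 = 5526/10051.
S_4 = c3*δ/(S_3 - 1) = 1 + (-105800/52497)*δ + ...; c4 = -105800/52497.


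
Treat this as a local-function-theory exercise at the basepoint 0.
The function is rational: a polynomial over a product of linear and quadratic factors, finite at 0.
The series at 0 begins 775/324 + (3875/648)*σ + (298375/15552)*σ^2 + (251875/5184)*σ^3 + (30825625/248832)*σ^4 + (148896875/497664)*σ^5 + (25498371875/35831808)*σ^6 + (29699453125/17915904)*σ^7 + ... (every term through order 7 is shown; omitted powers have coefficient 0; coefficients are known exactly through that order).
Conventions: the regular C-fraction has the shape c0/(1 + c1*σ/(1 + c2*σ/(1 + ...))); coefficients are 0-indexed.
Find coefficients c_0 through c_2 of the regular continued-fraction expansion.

Taylor coefficients (read off): a_0 = 775/324, a_1 = 3875/648, a_2 = 298375/15552.
c0 = a_0 = 775/324. Peel one level at a time: if S = 1 + c*σ/S' with S'(0) = 1, then c is the σ-coefficient of S and S' = c*σ/(S - 1).
S_1 = c0/f = 1 + (-5/2)*σ + (-85/48)*σ^2 + ...; c1 = -5/2.
S_2 = c1*σ/(S_1 - 1) = 1 + (-17/24)*σ + ...; c2 = -17/24.

The regular C-fraction coefficients are [775/324, -5/2, -17/24].


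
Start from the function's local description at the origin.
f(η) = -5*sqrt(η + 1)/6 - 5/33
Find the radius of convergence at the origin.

The radius of convergence is 1.

Branch term (-5/6)*sqrt(1 - η/(-1)): its argument vanishes at η = -1, a square-root branch point, modulus 1.
The radius of convergence is the smallest modulus among the singular points: 1.


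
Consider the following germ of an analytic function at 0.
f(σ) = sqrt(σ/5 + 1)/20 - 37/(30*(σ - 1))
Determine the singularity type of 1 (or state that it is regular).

The denominator factor σ - 1 vanishes at 1 and appears to the power 1; the numerator there equals -37/30, nonzero, and no other factor vanishes.
The branch terms are analytic at this point.
Hence a pole whose order is the multiplicity, 1.

The point is a pole of order 1.


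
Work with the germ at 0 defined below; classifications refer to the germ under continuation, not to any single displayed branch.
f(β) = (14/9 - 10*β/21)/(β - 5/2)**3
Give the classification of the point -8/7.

The point is a regular point.

Denominator factors: β - 5/2 = -51/14 at β = -8/7 — none vanishes.
So the germ continues analytically to -8/7.


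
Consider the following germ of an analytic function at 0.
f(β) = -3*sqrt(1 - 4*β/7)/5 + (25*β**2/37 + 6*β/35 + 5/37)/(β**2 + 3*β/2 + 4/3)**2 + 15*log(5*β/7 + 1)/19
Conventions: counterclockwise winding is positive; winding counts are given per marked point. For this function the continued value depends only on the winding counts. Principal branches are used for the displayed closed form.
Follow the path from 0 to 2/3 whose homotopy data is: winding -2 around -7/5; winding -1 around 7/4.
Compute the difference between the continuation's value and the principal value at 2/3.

Continued minus principal equals ((2/35)*sqrt(273)) - ((60/19)*pi)*i.

The rational part is single-valued and drops out of the difference; each branch term changes only by its own monodromy.
(-3/5)*sqrt(1 - β/(7/4)): winding -1 is odd, the square root flips sign, contributing -2*(-3/5)*sqrt(1 - (2/3)/(7/4)) = -2*(-3/5)*sqrt(13/21) = (2/35)*sqrt(273).
(15/19)*log(1 - β/(-7/5)): each positive loop around -7/5 adds 2*pi*i to the log, so winding -2 contributes (15/19)*(-2)*2*pi*i = -(60/19)*pi*i.
Summing the contributions at β = 2/3 gives ((2/35)*sqrt(273)) - ((60/19)*pi)*i.


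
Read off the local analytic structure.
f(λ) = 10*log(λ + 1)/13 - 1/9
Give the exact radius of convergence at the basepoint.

Branch term (10/13)*log(1 - λ/(-1)): its argument vanishes at λ = -1, a logarithmic branch point, modulus 1.
The radius of convergence is the smallest modulus among the singular points: 1.

The radius of convergence is 1.


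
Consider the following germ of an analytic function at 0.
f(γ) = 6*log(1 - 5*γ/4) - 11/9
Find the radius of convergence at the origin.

The radius of convergence is 4/5.

Branch term (6)*log(1 - γ/(4/5)): its argument vanishes at γ = 4/5, a logarithmic branch point, modulus 4/5.
The radius of convergence is the smallest modulus among the singular points: 4/5.


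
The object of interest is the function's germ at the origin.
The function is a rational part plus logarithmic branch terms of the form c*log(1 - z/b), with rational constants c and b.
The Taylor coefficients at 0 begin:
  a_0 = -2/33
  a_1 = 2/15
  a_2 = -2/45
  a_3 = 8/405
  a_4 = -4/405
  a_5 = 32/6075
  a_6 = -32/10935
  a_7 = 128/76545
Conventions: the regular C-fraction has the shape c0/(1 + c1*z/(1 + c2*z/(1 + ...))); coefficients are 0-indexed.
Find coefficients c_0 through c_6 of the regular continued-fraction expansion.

Taylor coefficients (read off): a_0 = -2/33, a_1 = 2/15, a_2 = -2/45, a_3 = 8/405, a_4 = -4/405, a_5 = 32/6075, a_6 = -32/10935.
c0 = a_0 = -2/33. Peel one level at a time: if S = 1 + c*z/S' with S'(0) = 1, then c is the z-coefficient of S and S' = c*z/(S - 1).
S_1 = c0/f = 1 + (11/5)*z + (308/75)*z^2 + ...; c1 = 11/5.
S_2 = c1*z/(S_1 - 1) = 1 + (-28/15)*z + (-1/27)*z^2 + ...; c2 = -28/15.
S_3 = c2*z/(S_2 - 1) = 1 + (-5/252)*z + (445/63504)*z^2 + ...; c3 = -5/252.
S_4 = c3*z/(S_3 - 1) = 1 + (89/252)*z + (-4/135)*z^2 + ...; c4 = 89/252.
S_5 = c4*z/(S_4 - 1) = 1 + (112/1335)*z + (-4144/198025)*z^2 + ...; c5 = 112/1335.
S_6 = c5*z/(S_5 - 1) = 1 + (111/445)*z + ...; c6 = 111/445.

The regular C-fraction coefficients are [-2/33, 11/5, -28/15, -5/252, 89/252, 112/1335, 111/445].


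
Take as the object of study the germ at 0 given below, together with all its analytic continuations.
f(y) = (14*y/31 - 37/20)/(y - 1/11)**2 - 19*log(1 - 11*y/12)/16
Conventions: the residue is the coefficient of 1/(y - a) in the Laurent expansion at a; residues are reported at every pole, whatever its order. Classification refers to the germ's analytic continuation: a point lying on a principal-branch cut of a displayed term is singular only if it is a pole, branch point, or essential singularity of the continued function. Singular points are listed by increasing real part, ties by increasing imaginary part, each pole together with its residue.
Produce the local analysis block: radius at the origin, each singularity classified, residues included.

Denominator factor (y - 1/11)^2: pole of order 2 at 1/11, modulus 1/11.
Branch term (-19/16)*log(1 - y/(12/11)): its argument vanishes at y = 12/11, a logarithmic branch point, modulus 12/11.
The radius of convergence is the smallest modulus among the singular points: 1/11.
The branch term is analytic at 1/11 and contributes nothing to the residue; only the rational part matters.
At the order-2 pole 1/11 set g(y) = (y - (1/11))^2*(rational part) = 14*y/31 - 37/20.
Order-2 pole: residue = g'(a); g'(1/11) = 14/31, so the residue is 14/31.
List the singular points by increasing real part (a conjugate pair: the negative imaginary part first).

Radius of convergence at 0: 1/11.
At 1/11: a pole of order 2; residue 14/31.
At 12/11: a logarithmic branch point.


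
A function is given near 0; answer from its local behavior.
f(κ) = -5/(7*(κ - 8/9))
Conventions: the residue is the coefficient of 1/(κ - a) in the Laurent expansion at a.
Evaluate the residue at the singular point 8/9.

At the order-1 pole 8/9 set g(κ) = (κ - (8/9))*f(κ) = -5/7.
Simple pole: residue = g(a) at a = 8/9, which is -5/7.

The residue is -5/7.


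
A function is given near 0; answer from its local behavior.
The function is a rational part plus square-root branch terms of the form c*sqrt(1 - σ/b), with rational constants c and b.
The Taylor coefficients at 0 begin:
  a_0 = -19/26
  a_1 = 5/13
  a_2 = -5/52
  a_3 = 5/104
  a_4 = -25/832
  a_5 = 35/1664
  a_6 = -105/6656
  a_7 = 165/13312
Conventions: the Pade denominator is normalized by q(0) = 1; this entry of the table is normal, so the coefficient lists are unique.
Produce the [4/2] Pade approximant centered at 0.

Taylor coefficients needed (read off): a_0 = -19/26, a_1 = 5/13, a_2 = -5/52, a_3 = 5/104, a_4 = -25/832, a_5 = 35/1664, a_6 = -105/6656.
Write the denominator as Q(σ) = 1 + q1*σ + q2*σ^2. Requiring Q*f - P = O(σ^7) with deg P <= 4 kills the coefficients of σ^5..σ^6 in Q*f:
  σ^5: a_5 + q1*a_4 + q2*a_3 = 0, i.e. 35/1664 + (-25/832)*q1 + (5/104)*q2 = 0.
  σ^6: a_6 + q1*a_5 + q2*a_4 = 0, i.e. -105/6656 + (35/1664)*q1 + (-25/832)*q2 = 0.
Solving this linear system: q1 = 7/6, q2 = 7/24.
The numerator is Q*f truncated at degree 4: P0 = a_0 = -19/26; P1 = a_1 + q1*a_0 = -73/156; P2 = a_2 + q1*a_1 + q2*a_0 = 29/208; P3 = a_3 + q1*a_2 + q2*a_1 = 5/104; P4 = a_4 + q1*a_3 + q2*a_2 = -5/2496.

The Pade approximant has numerator coefficients [-19/26, -73/156, 29/208, 5/104, -5/2496]; denominator coefficients [1, 7/6, 7/24].


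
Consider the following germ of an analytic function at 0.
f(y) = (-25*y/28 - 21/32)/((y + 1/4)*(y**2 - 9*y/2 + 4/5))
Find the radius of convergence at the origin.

Denominator factor (y**2 - 9*y/2 + 4/5): discriminant 341/20, real irrational roots 9/4 + (1/20)*sqrt(1705) and 9/4 - (1/20)*sqrt(1705); poles of order 1, moduli 9/4 + (1/20)*sqrt(1705) and 9/4 - (1/20)*sqrt(1705).
Denominator factor (y + 1/4): pole of order 1 at -1/4, modulus 1/4.
The radius of convergence is the smallest modulus among the singular points: 9/4 - (1/20)*sqrt(1705).

The radius of convergence is 9/4 - (1/20)*sqrt(1705).


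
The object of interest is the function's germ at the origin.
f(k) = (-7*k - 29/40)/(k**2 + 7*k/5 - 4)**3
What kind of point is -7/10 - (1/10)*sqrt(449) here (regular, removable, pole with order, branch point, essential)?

The point is a pole of order 3.

The denominator factor k**2 + 7*k/5 - 4 vanishes at -7/10 - (1/10)*sqrt(449) and appears to the power 3; the numerator there equals 167/40 + (7/10)*sqrt(449), nonzero, and no other factor vanishes.
Hence a pole whose order is the multiplicity, 3.


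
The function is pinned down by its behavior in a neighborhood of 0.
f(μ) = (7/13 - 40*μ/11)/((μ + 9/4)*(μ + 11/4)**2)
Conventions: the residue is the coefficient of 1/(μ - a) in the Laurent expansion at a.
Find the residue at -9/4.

The residue is 4988/143.

At the order-1 pole -9/4 set g(μ) = (μ - (-9/4))*f(μ) = (7/13 - 40*μ/11)/(μ + 11/4)**2.
Simple pole: residue = g(a) at a = -9/4, which is 4988/143.
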